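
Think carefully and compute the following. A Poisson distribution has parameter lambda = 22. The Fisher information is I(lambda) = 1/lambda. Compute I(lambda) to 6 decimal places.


Fisher information for Poisson: I(lambda) = 1/lambda.
lambda = 22.
I(lambda) = 1/22 = 0.045455

0.045455


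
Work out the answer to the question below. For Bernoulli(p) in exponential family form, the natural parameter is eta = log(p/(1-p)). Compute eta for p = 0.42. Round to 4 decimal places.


Natural parameter for Bernoulli: eta = log(p/(1-p)).
p = 0.42, 1-p = 0.58.
p/(1-p) = 0.724138.
eta = log(0.724138) = -0.3228

-0.3228


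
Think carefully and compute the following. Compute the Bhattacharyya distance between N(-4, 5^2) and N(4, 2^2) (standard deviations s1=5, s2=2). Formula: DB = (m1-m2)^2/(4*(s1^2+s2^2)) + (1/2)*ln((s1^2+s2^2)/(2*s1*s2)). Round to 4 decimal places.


Bhattacharyya distance between two Gaussians:
DB = (m1-m2)^2/(4*(s1^2+s2^2)) + (1/2)*ln((s1^2+s2^2)/(2*s1*s2)).
(m1-m2)^2 = (-8)^2 = 64.
s1^2+s2^2 = 25 + 4 = 29.
term1 = 64/116 = 0.551724.
term2 = 0.5*ln(29/20.0) = 0.185782.
DB = 0.551724 + 0.185782 = 0.7375

0.7375


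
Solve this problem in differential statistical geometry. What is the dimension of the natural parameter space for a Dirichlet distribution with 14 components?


Exponential family dimension calculation:
Dirichlet with 14 components has 14 natural parameters.

14


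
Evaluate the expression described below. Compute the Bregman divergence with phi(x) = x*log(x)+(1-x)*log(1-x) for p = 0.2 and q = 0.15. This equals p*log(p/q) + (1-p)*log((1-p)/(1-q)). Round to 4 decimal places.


Bregman divergence with negative entropy generator:
D = p*log(p/q) + (1-p)*log((1-p)/(1-q)).
p = 0.2, q = 0.15.
p*log(p/q) = 0.2*log(0.2/0.15) = 0.057536.
(1-p)*log((1-p)/(1-q)) = 0.8*log(0.8/0.85) = -0.0485.
D = 0.057536 + -0.0485 = 0.0090

0.0090


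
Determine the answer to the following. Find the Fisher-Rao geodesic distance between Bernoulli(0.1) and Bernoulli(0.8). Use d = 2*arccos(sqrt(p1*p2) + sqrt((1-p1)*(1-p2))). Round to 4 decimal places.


Geodesic distance on Bernoulli manifold:
d(p1,p2) = 2*arccos(sqrt(p1*p2) + sqrt((1-p1)*(1-p2))).
sqrt(p1*p2) = sqrt(0.1*0.8) = 0.282843.
sqrt((1-p1)*(1-p2)) = sqrt(0.9*0.2) = 0.424264.
arg = 0.282843 + 0.424264 = 0.707107.
d = 2*arccos(0.707107) = 1.5708

1.5708


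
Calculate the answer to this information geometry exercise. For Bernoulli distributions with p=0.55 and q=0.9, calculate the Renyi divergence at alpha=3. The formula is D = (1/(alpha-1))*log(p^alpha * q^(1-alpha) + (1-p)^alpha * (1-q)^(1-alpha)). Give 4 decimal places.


Renyi divergence of order alpha between Bernoulli distributions:
D = (1/(alpha-1))*log(p^alpha * q^(1-alpha) + (1-p)^alpha * (1-q)^(1-alpha)).
alpha = 3, p = 0.55, q = 0.9.
p^alpha * q^(1-alpha) = 0.55^3 * 0.9^-2 = 0.205401.
(1-p)^alpha * (1-q)^(1-alpha) = 0.45^3 * 0.1^-2 = 9.1125.
sum = 0.205401 + 9.1125 = 9.317901.
D = (1/2)*log(9.317901) = 1.1160

1.1160


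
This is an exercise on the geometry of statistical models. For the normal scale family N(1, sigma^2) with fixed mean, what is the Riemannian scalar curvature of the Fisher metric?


This family has a single free parameter, so its statistical manifold
is 1-dimensional. The Riemann curvature tensor of any 1-dimensional
Riemannian manifold vanishes identically, so R = 0.

0


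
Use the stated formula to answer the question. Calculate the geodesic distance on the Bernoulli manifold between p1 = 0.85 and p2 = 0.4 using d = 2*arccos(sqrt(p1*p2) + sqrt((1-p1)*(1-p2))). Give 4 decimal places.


Geodesic distance on Bernoulli manifold:
d(p1,p2) = 2*arccos(sqrt(p1*p2) + sqrt((1-p1)*(1-p2))).
sqrt(p1*p2) = sqrt(0.85*0.4) = 0.583095.
sqrt((1-p1)*(1-p2)) = sqrt(0.15*0.6) = 0.3.
arg = 0.583095 + 0.3 = 0.883095.
d = 2*arccos(0.883095) = 0.9768

0.9768


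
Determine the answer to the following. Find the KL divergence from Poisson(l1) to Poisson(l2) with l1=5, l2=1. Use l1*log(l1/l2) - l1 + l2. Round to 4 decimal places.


KL divergence for Poisson:
KL = l1*log(l1/l2) - l1 + l2.
l1 = 5, l2 = 1.
log(5/1) = 1.609438.
l1*log(l1/l2) = 5 * 1.609438 = 8.04719.
KL = 8.04719 - 5 + 1 = 4.0472

4.0472


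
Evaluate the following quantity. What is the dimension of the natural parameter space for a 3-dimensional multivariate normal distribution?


Exponential family dimension calculation:
For 3-dim MVN: mean has 3 params, covariance has 3*4/2 = 6 unique entries.
Total dim = 3 + 6 = 9.

9


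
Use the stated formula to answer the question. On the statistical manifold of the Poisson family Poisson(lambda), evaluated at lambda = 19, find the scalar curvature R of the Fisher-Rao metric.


This family has a single free parameter, so its statistical manifold
is 1-dimensional. The Riemann curvature tensor of any 1-dimensional
Riemannian manifold vanishes identically, so R = 0.

0


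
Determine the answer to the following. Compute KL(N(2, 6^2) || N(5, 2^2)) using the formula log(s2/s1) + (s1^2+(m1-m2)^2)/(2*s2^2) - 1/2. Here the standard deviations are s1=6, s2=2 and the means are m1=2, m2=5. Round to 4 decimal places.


KL divergence between normal distributions:
KL = log(s2/s1) + (s1^2 + (m1-m2)^2)/(2*s2^2) - 1/2.
log(2/6) = -1.098612.
(6^2 + (2-5)^2)/(2*2^2) = (36 + 9)/8 = 5.625.
KL = -1.098612 + 5.625 - 0.5 = 4.0264

4.0264


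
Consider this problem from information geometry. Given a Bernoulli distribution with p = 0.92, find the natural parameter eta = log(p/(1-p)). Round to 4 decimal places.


Natural parameter for Bernoulli: eta = log(p/(1-p)).
p = 0.92, 1-p = 0.08.
p/(1-p) = 11.5.
eta = log(11.5) = 2.4423

2.4423


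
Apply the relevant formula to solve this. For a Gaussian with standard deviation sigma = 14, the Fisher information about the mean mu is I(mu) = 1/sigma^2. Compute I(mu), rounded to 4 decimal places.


The Fisher information for the mean of a normal distribution is I(mu) = 1/sigma^2.
sigma = 14, so sigma^2 = 196.
I(mu) = 1/196 = 0.0051

0.0051


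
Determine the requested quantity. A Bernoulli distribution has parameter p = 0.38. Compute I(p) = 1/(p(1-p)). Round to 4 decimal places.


For Bernoulli(p), Fisher information is I(p) = 1/(p*(1-p)).
p = 0.38, 1-p = 0.62.
p*(1-p) = 0.2356.
I(p) = 1/0.2356 = 4.2445

4.2445


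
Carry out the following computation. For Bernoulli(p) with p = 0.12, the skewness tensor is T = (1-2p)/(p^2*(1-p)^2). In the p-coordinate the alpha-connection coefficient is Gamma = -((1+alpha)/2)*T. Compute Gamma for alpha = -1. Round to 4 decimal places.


Skewness (Amari-Chentsov) tensor: T = (1-2p)/(p^2*(1-p)^2).
p = 0.12, 1-2p = 0.76, p^2 = 0.0144, (1-p)^2 = 0.7744.
T = 0.76/(0.0144 * 0.7744) = 68.153122.
In the p-coordinate, Gamma^(alpha) = Gamma^(0) - (alpha/2)*T with Gamma^(0) = (1/2)*g'(p) = -T/2,
so Gamma^(alpha) = -((1+alpha)/2)*T.
alpha = -1, -(1+alpha)/2 = 0.0.
Gamma = 0.0 * 68.153122 = 0.0000

0.0000


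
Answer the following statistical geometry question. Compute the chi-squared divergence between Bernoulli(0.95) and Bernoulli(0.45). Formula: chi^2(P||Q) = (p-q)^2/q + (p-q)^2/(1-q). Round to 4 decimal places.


Chi-squared divergence between Bernoulli distributions:
chi^2 = (p-q)^2/q + (p-q)^2/(1-q).
p = 0.95, q = 0.45, p-q = 0.5.
(p-q)^2 = 0.25.
term1 = 0.25/0.45 = 0.555556.
term2 = 0.25/0.55 = 0.454545.
chi^2 = 0.555556 + 0.454545 = 1.0101

1.0101


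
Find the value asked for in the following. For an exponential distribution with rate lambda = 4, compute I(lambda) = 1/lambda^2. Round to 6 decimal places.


Fisher information for exponential: I(lambda) = 1/lambda^2.
lambda = 4, lambda^2 = 16.
I = 1/16 = 0.062500

0.062500


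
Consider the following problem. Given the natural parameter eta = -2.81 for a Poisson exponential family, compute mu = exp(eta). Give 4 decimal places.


Expectation parameter for Poisson exponential family:
mu = exp(eta).
eta = -2.81.
mu = exp(-2.81) = 0.0602

0.0602


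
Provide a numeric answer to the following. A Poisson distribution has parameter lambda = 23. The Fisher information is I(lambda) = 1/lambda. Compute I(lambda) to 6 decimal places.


Fisher information for Poisson: I(lambda) = 1/lambda.
lambda = 23.
I(lambda) = 1/23 = 0.043478

0.043478


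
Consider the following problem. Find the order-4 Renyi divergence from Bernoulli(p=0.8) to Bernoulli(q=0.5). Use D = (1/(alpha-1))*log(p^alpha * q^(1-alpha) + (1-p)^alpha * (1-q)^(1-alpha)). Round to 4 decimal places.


Renyi divergence of order alpha between Bernoulli distributions:
D = (1/(alpha-1))*log(p^alpha * q^(1-alpha) + (1-p)^alpha * (1-q)^(1-alpha)).
alpha = 4, p = 0.8, q = 0.5.
p^alpha * q^(1-alpha) = 0.8^4 * 0.5^-3 = 3.2768.
(1-p)^alpha * (1-q)^(1-alpha) = 0.2^4 * 0.5^-3 = 0.0128.
sum = 3.2768 + 0.0128 = 3.2896.
D = (1/3)*log(3.2896) = 0.3969

0.3969


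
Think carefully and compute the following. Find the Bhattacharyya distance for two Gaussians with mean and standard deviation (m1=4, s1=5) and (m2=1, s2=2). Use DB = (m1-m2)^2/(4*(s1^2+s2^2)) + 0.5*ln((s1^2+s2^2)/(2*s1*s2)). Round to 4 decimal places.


Bhattacharyya distance between two Gaussians:
DB = (m1-m2)^2/(4*(s1^2+s2^2)) + (1/2)*ln((s1^2+s2^2)/(2*s1*s2)).
(m1-m2)^2 = (3)^2 = 9.
s1^2+s2^2 = 25 + 4 = 29.
term1 = 9/116 = 0.077586.
term2 = 0.5*ln(29/20.0) = 0.185782.
DB = 0.077586 + 0.185782 = 0.2634

0.2634


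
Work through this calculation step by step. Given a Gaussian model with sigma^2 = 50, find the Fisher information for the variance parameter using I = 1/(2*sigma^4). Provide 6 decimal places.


Fisher information for variance: I(sigma^2) = 1/(2*sigma^4).
sigma^2 = 50, so sigma^4 = 2500.
I = 1/(2*2500) = 1/5000 = 0.000200

0.000200


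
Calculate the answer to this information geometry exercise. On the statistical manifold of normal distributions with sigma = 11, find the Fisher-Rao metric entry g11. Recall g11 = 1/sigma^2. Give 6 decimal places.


For the 2-parameter normal family, the Fisher metric has:
  g11 = 1/sigma^2, g22 = 2/sigma^2.
sigma = 11, sigma^2 = 121.
g11 = 0.008264

0.008264


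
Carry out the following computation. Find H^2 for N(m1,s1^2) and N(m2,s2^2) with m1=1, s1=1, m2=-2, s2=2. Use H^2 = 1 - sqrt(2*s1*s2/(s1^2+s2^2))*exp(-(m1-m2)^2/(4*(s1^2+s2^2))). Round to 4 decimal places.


Squared Hellinger distance for Gaussians:
H^2 = 1 - sqrt(2*s1*s2/(s1^2+s2^2)) * exp(-(m1-m2)^2/(4*(s1^2+s2^2))).
s1^2 = 1, s2^2 = 4, s1^2+s2^2 = 5.
sqrt(2*1*2/(5)) = 0.894427.
(m1-m2)^2 = (3)^2 = 9.
exp(-9/(4*5)) = exp(-0.45) = 0.637628.
H^2 = 1 - 0.894427*0.637628 = 0.4297

0.4297


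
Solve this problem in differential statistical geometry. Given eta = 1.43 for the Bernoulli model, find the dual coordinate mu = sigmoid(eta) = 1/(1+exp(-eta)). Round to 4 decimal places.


Dual coordinate (expectation parameter) for Bernoulli:
mu = 1/(1+exp(-eta)).
eta = 1.43.
exp(-eta) = exp(-1.43) = 0.239309.
mu = 1/(1+0.239309) = 0.8069

0.8069


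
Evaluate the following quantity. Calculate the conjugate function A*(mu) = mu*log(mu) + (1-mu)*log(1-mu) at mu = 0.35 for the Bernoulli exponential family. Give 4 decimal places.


Legendre transform for Bernoulli:
A*(mu) = mu*log(mu) + (1-mu)*log(1-mu).
mu = 0.35, 1-mu = 0.65.
mu*log(mu) = 0.35*log(0.35) = -0.367438.
(1-mu)*log(1-mu) = 0.65*log(0.65) = -0.280009.
A* = -0.367438 + -0.280009 = -0.6474

-0.6474


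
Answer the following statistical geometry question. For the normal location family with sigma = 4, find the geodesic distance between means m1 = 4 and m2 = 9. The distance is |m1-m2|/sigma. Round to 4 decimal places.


On the fixed-variance normal subfamily, geodesic distance = |m1-m2|/sigma.
|4 - 9| = 5.
sigma = 4.
d = 5/4 = 1.2500

1.2500


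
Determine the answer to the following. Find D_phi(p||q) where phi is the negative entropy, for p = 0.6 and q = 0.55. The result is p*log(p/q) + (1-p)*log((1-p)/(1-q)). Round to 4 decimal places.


Bregman divergence with negative entropy generator:
D = p*log(p/q) + (1-p)*log((1-p)/(1-q)).
p = 0.6, q = 0.55.
p*log(p/q) = 0.6*log(0.6/0.55) = 0.052207.
(1-p)*log((1-p)/(1-q)) = 0.4*log(0.4/0.45) = -0.047113.
D = 0.052207 + -0.047113 = 0.0051

0.0051


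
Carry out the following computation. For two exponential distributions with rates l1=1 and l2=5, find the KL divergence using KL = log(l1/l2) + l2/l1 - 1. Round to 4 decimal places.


KL divergence for exponential family:
KL = log(l1/l2) + l2/l1 - 1.
log(1/5) = -1.609438.
5/1 = 5.0.
KL = -1.609438 + 5.0 - 1 = 2.3906

2.3906


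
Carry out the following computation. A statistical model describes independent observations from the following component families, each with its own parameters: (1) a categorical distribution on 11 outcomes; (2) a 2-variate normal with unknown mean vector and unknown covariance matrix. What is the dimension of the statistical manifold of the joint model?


The dimension of a statistical manifold equals the number of free
(independent) real parameters of the model. For a product of independent
blocks the parameter counts add.
- categorical on 11 outcomes (probabilities sum to 1): 11-1 = 10.
- 2-variate normal: 2 (mean) + 2*3/2 = 3 (symmetric covariance) = 5.
Total = 10 + 5 = 15.
Dimension = 15

15


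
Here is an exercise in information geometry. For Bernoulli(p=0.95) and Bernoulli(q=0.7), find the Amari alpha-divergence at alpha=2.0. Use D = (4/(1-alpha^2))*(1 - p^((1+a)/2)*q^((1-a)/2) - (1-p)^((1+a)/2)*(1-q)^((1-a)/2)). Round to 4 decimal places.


Amari alpha-divergence:
D = (4/(1-alpha^2))*(1 - p^((1+a)/2)*q^((1-a)/2) - (1-p)^((1+a)/2)*(1-q)^((1-a)/2)).
alpha = 2.0, p = 0.95, q = 0.7.
e1 = (1+alpha)/2 = 1.5, e2 = (1-alpha)/2 = -0.5.
t1 = p^e1 * q^e2 = 0.95^1.5 * 0.7^-0.5 = 1.106717.
t2 = (1-p)^e1 * (1-q)^e2 = 0.05^1.5 * 0.3^-0.5 = 0.020412.
4/(1-alpha^2) = -1.333333.
D = -1.333333*(1 - 1.106717 - 0.020412) = 0.1695

0.1695


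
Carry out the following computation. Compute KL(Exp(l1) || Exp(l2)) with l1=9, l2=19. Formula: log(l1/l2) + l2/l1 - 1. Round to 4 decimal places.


KL divergence for exponential family:
KL = log(l1/l2) + l2/l1 - 1.
log(9/19) = -0.747214.
19/9 = 2.111111.
KL = -0.747214 + 2.111111 - 1 = 0.3639

0.3639


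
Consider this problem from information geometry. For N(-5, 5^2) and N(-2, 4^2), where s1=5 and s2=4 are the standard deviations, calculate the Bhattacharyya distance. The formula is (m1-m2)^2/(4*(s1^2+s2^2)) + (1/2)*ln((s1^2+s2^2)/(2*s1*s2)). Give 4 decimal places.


Bhattacharyya distance between two Gaussians:
DB = (m1-m2)^2/(4*(s1^2+s2^2)) + (1/2)*ln((s1^2+s2^2)/(2*s1*s2)).
(m1-m2)^2 = (-3)^2 = 9.
s1^2+s2^2 = 25 + 16 = 41.
term1 = 9/164 = 0.054878.
term2 = 0.5*ln(41/40.0) = 0.012346.
DB = 0.054878 + 0.012346 = 0.0672

0.0672


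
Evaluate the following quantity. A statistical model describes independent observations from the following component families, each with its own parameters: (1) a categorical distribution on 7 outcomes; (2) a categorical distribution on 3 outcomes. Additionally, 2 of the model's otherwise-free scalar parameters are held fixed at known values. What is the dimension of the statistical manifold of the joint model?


The dimension of a statistical manifold equals the number of free
(independent) real parameters of the model. For a product of independent
blocks the parameter counts add.
- categorical on 7 outcomes (probabilities sum to 1): 7-1 = 6.
- categorical on 3 outcomes (probabilities sum to 1): 3-1 = 2.
Total = 6 + 2 = 8.
2 parameter(s) fixed at known values: 8 - 2 = 6.
Dimension = 6

6


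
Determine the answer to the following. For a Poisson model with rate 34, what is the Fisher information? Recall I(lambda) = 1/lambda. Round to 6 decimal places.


Fisher information for Poisson: I(lambda) = 1/lambda.
lambda = 34.
I(lambda) = 1/34 = 0.029412

0.029412


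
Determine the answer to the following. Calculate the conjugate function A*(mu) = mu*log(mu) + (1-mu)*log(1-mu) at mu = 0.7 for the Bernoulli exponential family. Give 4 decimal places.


Legendre transform for Bernoulli:
A*(mu) = mu*log(mu) + (1-mu)*log(1-mu).
mu = 0.7, 1-mu = 0.3.
mu*log(mu) = 0.7*log(0.7) = -0.249672.
(1-mu)*log(1-mu) = 0.3*log(0.3) = -0.361192.
A* = -0.249672 + -0.361192 = -0.6109

-0.6109


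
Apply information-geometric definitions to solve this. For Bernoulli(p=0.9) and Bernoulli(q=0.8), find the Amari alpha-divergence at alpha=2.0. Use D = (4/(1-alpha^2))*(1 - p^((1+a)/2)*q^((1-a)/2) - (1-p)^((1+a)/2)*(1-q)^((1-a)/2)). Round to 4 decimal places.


Amari alpha-divergence:
D = (4/(1-alpha^2))*(1 - p^((1+a)/2)*q^((1-a)/2) - (1-p)^((1+a)/2)*(1-q)^((1-a)/2)).
alpha = 2.0, p = 0.9, q = 0.8.
e1 = (1+alpha)/2 = 1.5, e2 = (1-alpha)/2 = -0.5.
t1 = p^e1 * q^e2 = 0.9^1.5 * 0.8^-0.5 = 0.954594.
t2 = (1-p)^e1 * (1-q)^e2 = 0.1^1.5 * 0.2^-0.5 = 0.070711.
4/(1-alpha^2) = -1.333333.
D = -1.333333*(1 - 0.954594 - 0.070711) = 0.0337

0.0337


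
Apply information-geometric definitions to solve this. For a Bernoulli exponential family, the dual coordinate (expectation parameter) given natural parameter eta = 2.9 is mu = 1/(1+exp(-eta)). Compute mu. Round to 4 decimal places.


Dual coordinate (expectation parameter) for Bernoulli:
mu = 1/(1+exp(-eta)).
eta = 2.9.
exp(-eta) = exp(-2.9) = 0.055023.
mu = 1/(1+0.055023) = 0.9478

0.9478


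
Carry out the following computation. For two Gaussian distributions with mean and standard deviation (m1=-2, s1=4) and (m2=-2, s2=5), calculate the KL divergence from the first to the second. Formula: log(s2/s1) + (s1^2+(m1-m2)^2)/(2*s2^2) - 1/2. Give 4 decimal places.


KL divergence between normal distributions:
KL = log(s2/s1) + (s1^2 + (m1-m2)^2)/(2*s2^2) - 1/2.
log(5/4) = 0.223144.
(4^2 + (-2--2)^2)/(2*5^2) = (16 + 0)/50 = 0.32.
KL = 0.223144 + 0.32 - 0.5 = 0.0431

0.0431


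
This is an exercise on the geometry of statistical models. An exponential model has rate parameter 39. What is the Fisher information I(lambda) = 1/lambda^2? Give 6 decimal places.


Fisher information for exponential: I(lambda) = 1/lambda^2.
lambda = 39, lambda^2 = 1521.
I = 1/1521 = 0.000657

0.000657


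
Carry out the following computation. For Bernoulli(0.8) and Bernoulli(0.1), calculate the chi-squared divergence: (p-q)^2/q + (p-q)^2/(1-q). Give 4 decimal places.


Chi-squared divergence between Bernoulli distributions:
chi^2 = (p-q)^2/q + (p-q)^2/(1-q).
p = 0.8, q = 0.1, p-q = 0.7.
(p-q)^2 = 0.49.
term1 = 0.49/0.1 = 4.9.
term2 = 0.49/0.9 = 0.544444.
chi^2 = 4.9 + 0.544444 = 5.4444

5.4444


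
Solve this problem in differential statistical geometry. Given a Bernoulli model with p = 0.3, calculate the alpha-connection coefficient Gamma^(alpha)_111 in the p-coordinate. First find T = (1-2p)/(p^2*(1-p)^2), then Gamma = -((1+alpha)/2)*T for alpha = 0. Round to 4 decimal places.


Skewness (Amari-Chentsov) tensor: T = (1-2p)/(p^2*(1-p)^2).
p = 0.3, 1-2p = 0.4, p^2 = 0.09, (1-p)^2 = 0.49.
T = 0.4/(0.09 * 0.49) = 9.070295.
In the p-coordinate, Gamma^(alpha) = Gamma^(0) - (alpha/2)*T with Gamma^(0) = (1/2)*g'(p) = -T/2,
so Gamma^(alpha) = -((1+alpha)/2)*T.
alpha = 0, -(1+alpha)/2 = -0.5.
Gamma = -0.5 * 9.070295 = -4.5351

-4.5351


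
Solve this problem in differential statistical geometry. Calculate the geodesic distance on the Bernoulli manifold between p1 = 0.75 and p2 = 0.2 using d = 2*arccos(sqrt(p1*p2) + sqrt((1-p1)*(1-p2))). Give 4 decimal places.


Geodesic distance on Bernoulli manifold:
d(p1,p2) = 2*arccos(sqrt(p1*p2) + sqrt((1-p1)*(1-p2))).
sqrt(p1*p2) = sqrt(0.75*0.2) = 0.387298.
sqrt((1-p1)*(1-p2)) = sqrt(0.25*0.8) = 0.447214.
arg = 0.387298 + 0.447214 = 0.834512.
d = 2*arccos(0.834512) = 1.1671

1.1671


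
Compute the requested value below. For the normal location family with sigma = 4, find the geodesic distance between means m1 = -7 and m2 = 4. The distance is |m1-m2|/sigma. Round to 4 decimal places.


On the fixed-variance normal subfamily, geodesic distance = |m1-m2|/sigma.
|-7 - 4| = 11.
sigma = 4.
d = 11/4 = 2.7500

2.7500


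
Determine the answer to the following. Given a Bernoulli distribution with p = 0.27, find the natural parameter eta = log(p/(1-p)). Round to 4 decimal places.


Natural parameter for Bernoulli: eta = log(p/(1-p)).
p = 0.27, 1-p = 0.73.
p/(1-p) = 0.369863.
eta = log(0.369863) = -0.9946

-0.9946


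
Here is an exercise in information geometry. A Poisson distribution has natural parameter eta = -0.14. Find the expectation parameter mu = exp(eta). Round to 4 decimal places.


Expectation parameter for Poisson exponential family:
mu = exp(eta).
eta = -0.14.
mu = exp(-0.14) = 0.8694

0.8694


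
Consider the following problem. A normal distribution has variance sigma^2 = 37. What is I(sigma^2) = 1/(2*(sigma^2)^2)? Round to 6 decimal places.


Fisher information for variance: I(sigma^2) = 1/(2*sigma^4).
sigma^2 = 37, so sigma^4 = 1369.
I = 1/(2*1369) = 1/2738 = 0.000365

0.000365


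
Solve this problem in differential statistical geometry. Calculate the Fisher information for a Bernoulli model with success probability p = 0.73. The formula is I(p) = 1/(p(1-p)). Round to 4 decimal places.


For Bernoulli(p), Fisher information is I(p) = 1/(p*(1-p)).
p = 0.73, 1-p = 0.27.
p*(1-p) = 0.1971.
I(p) = 1/0.1971 = 5.0736

5.0736


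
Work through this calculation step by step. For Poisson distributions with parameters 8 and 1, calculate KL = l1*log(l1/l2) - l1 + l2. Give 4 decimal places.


KL divergence for Poisson:
KL = l1*log(l1/l2) - l1 + l2.
l1 = 8, l2 = 1.
log(8/1) = 2.079442.
l1*log(l1/l2) = 8 * 2.079442 = 16.635532.
KL = 16.635532 - 8 + 1 = 9.6355

9.6355


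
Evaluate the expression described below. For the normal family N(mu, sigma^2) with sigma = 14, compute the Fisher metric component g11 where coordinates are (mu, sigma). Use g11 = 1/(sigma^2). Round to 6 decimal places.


For the 2-parameter normal family, the Fisher metric has:
  g11 = 1/sigma^2, g22 = 2/sigma^2.
sigma = 14, sigma^2 = 196.
g11 = 0.005102

0.005102


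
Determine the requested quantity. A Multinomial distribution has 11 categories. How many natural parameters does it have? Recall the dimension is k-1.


Exponential family dimension calculation:
For Multinomial with k=11 categories, dim = k-1 = 10.

10


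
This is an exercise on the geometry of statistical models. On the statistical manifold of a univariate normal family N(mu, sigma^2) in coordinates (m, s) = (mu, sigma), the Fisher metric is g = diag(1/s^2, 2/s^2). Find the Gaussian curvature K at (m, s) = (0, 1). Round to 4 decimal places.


The metric has the form g = (A dm^2 + B ds^2)/s^2 with A = 1, B = 2.
Substitute u = sqrt(A/B)*m: g = B*(du^2 + ds^2)/s^2, i.e. B times the
Poincare upper half-plane metric, which has constant Gaussian curvature -1.
Scaling a 2D metric by a constant c divides the Gaussian curvature by c,
so K = -1/B = -1/(2) = -0.5000 everywhere (the point (m, s) = (0, 1) is irrelevant:
the curvature is constant).
The requested Gaussian curvature is K = -0.5000.

-0.5000


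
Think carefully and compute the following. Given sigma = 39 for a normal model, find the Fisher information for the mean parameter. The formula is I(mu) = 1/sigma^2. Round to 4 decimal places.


The Fisher information for the mean of a normal distribution is I(mu) = 1/sigma^2.
sigma = 39, so sigma^2 = 1521.
I(mu) = 1/1521 = 0.0007

0.0007


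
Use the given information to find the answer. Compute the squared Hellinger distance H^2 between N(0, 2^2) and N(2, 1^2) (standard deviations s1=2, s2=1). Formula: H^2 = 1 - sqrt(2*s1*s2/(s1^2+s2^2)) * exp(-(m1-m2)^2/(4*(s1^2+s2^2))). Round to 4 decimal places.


Squared Hellinger distance for Gaussians:
H^2 = 1 - sqrt(2*s1*s2/(s1^2+s2^2)) * exp(-(m1-m2)^2/(4*(s1^2+s2^2))).
s1^2 = 4, s2^2 = 1, s1^2+s2^2 = 5.
sqrt(2*2*1/(5)) = 0.894427.
(m1-m2)^2 = (-2)^2 = 4.
exp(-4/(4*5)) = exp(-0.2) = 0.818731.
H^2 = 1 - 0.894427*0.818731 = 0.2677

0.2677


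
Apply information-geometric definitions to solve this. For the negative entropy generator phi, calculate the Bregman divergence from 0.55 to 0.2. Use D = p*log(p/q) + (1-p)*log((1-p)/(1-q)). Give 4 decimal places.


Bregman divergence with negative entropy generator:
D = p*log(p/q) + (1-p)*log((1-p)/(1-q)).
p = 0.55, q = 0.2.
p*log(p/q) = 0.55*log(0.55/0.2) = 0.556381.
(1-p)*log((1-p)/(1-q)) = 0.45*log(0.45/0.8) = -0.258914.
D = 0.556381 + -0.258914 = 0.2975

0.2975


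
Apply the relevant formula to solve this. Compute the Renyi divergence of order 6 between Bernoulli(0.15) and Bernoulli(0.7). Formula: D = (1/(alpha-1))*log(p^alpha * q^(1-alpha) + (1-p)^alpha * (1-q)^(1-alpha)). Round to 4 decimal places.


Renyi divergence of order alpha between Bernoulli distributions:
D = (1/(alpha-1))*log(p^alpha * q^(1-alpha) + (1-p)^alpha * (1-q)^(1-alpha)).
alpha = 6, p = 0.15, q = 0.7.
p^alpha * q^(1-alpha) = 0.15^6 * 0.7^-5 = 6.8e-05.
(1-p)^alpha * (1-q)^(1-alpha) = 0.85^6 * 0.3^-5 = 155.205562.
sum = 6.8e-05 + 155.205562 = 155.20563.
D = (1/5)*log(155.20563) = 1.0090

1.0090


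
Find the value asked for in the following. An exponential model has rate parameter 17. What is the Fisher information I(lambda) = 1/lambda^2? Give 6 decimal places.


Fisher information for exponential: I(lambda) = 1/lambda^2.
lambda = 17, lambda^2 = 289.
I = 1/289 = 0.003460

0.003460


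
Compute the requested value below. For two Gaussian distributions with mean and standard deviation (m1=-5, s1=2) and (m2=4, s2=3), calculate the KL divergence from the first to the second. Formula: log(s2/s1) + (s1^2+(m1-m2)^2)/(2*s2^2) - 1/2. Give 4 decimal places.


KL divergence between normal distributions:
KL = log(s2/s1) + (s1^2 + (m1-m2)^2)/(2*s2^2) - 1/2.
log(3/2) = 0.405465.
(2^2 + (-5-4)^2)/(2*3^2) = (4 + 81)/18 = 4.722222.
KL = 0.405465 + 4.722222 - 0.5 = 4.6277

4.6277


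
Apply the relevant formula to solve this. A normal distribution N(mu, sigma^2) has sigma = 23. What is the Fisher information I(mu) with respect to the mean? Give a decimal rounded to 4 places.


The Fisher information for the mean of a normal distribution is I(mu) = 1/sigma^2.
sigma = 23, so sigma^2 = 529.
I(mu) = 1/529 = 0.0019

0.0019


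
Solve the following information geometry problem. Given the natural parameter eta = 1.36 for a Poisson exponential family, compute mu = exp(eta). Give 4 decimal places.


Expectation parameter for Poisson exponential family:
mu = exp(eta).
eta = 1.36.
mu = exp(1.36) = 3.8962

3.8962


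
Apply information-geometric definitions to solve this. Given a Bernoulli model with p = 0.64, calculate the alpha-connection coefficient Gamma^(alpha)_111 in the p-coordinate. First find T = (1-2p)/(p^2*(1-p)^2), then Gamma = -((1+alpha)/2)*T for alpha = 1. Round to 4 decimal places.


Skewness (Amari-Chentsov) tensor: T = (1-2p)/(p^2*(1-p)^2).
p = 0.64, 1-2p = -0.28, p^2 = 0.4096, (1-p)^2 = 0.1296.
T = -0.28/(0.4096 * 0.1296) = -5.274643.
In the p-coordinate, Gamma^(alpha) = Gamma^(0) - (alpha/2)*T with Gamma^(0) = (1/2)*g'(p) = -T/2,
so Gamma^(alpha) = -((1+alpha)/2)*T.
alpha = 1, -(1+alpha)/2 = -1.0.
Gamma = -1.0 * -5.274643 = 5.2746

5.2746


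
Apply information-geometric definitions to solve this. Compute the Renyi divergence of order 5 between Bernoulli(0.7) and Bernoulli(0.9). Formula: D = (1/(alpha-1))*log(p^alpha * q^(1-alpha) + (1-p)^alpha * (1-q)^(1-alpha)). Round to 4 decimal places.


Renyi divergence of order alpha between Bernoulli distributions:
D = (1/(alpha-1))*log(p^alpha * q^(1-alpha) + (1-p)^alpha * (1-q)^(1-alpha)).
alpha = 5, p = 0.7, q = 0.9.
p^alpha * q^(1-alpha) = 0.7^5 * 0.9^-4 = 0.256165.
(1-p)^alpha * (1-q)^(1-alpha) = 0.3^5 * 0.1^-4 = 24.3.
sum = 0.256165 + 24.3 = 24.556165.
D = (1/4)*log(24.556165) = 0.8002

0.8002


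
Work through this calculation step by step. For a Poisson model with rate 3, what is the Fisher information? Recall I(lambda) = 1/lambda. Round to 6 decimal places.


Fisher information for Poisson: I(lambda) = 1/lambda.
lambda = 3.
I(lambda) = 1/3 = 0.333333

0.333333


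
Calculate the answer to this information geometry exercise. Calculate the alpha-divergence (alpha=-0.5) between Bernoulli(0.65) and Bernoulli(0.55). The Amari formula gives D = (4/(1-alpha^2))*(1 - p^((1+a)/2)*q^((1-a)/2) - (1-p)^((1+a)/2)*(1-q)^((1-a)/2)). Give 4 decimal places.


Amari alpha-divergence:
D = (4/(1-alpha^2))*(1 - p^((1+a)/2)*q^((1-a)/2) - (1-p)^((1+a)/2)*(1-q)^((1-a)/2)).
alpha = -0.5, p = 0.65, q = 0.55.
e1 = (1+alpha)/2 = 0.25, e2 = (1-alpha)/2 = 0.75.
t1 = p^e1 * q^e2 = 0.65^0.25 * 0.55^0.75 = 0.573456.
t2 = (1-p)^e1 * (1-q)^e2 = 0.35^0.25 * 0.45^0.75 = 0.422597.
4/(1-alpha^2) = 5.333333.
D = 5.333333*(1 - 0.573456 - 0.422597) = 0.0210

0.0210


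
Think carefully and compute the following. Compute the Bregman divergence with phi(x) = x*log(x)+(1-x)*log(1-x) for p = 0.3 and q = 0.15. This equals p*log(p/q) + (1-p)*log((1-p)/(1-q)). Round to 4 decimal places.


Bregman divergence with negative entropy generator:
D = p*log(p/q) + (1-p)*log((1-p)/(1-q)).
p = 0.3, q = 0.15.
p*log(p/q) = 0.3*log(0.3/0.15) = 0.207944.
(1-p)*log((1-p)/(1-q)) = 0.7*log(0.7/0.85) = -0.135909.
D = 0.207944 + -0.135909 = 0.0720

0.0720


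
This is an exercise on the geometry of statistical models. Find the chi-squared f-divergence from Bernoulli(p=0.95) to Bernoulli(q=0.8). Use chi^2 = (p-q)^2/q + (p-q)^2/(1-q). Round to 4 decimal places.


Chi-squared divergence between Bernoulli distributions:
chi^2 = (p-q)^2/q + (p-q)^2/(1-q).
p = 0.95, q = 0.8, p-q = 0.15.
(p-q)^2 = 0.0225.
term1 = 0.0225/0.8 = 0.028125.
term2 = 0.0225/0.2 = 0.1125.
chi^2 = 0.028125 + 0.1125 = 0.1406

0.1406


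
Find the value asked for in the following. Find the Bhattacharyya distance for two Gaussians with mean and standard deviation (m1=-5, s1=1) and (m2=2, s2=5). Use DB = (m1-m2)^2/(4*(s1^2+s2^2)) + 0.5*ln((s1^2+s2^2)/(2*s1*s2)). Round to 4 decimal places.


Bhattacharyya distance between two Gaussians:
DB = (m1-m2)^2/(4*(s1^2+s2^2)) + (1/2)*ln((s1^2+s2^2)/(2*s1*s2)).
(m1-m2)^2 = (-7)^2 = 49.
s1^2+s2^2 = 1 + 25 = 26.
term1 = 49/104 = 0.471154.
term2 = 0.5*ln(26/10.0) = 0.477756.
DB = 0.471154 + 0.477756 = 0.9489

0.9489


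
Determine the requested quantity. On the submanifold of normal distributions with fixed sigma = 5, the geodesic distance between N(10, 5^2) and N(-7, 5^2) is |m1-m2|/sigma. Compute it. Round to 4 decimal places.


On the fixed-variance normal subfamily, geodesic distance = |m1-m2|/sigma.
|10 - -7| = 17.
sigma = 5.
d = 17/5 = 3.4000

3.4000


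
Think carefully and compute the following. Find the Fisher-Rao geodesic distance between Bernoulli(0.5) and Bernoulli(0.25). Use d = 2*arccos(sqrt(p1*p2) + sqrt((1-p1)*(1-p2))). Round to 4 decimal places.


Geodesic distance on Bernoulli manifold:
d(p1,p2) = 2*arccos(sqrt(p1*p2) + sqrt((1-p1)*(1-p2))).
sqrt(p1*p2) = sqrt(0.5*0.25) = 0.353553.
sqrt((1-p1)*(1-p2)) = sqrt(0.5*0.75) = 0.612372.
arg = 0.353553 + 0.612372 = 0.965926.
d = 2*arccos(0.965926) = 0.5236

0.5236


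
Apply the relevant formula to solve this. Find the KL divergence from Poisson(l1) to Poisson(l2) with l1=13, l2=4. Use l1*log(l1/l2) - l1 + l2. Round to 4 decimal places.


KL divergence for Poisson:
KL = l1*log(l1/l2) - l1 + l2.
l1 = 13, l2 = 4.
log(13/4) = 1.178655.
l1*log(l1/l2) = 13 * 1.178655 = 15.322515.
KL = 15.322515 - 13 + 4 = 6.3225

6.3225


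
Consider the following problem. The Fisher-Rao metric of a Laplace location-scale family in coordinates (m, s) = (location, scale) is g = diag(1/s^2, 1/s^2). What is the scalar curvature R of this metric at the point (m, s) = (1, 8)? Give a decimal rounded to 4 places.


The metric has the form g = (A dm^2 + B ds^2)/s^2 with A = 1, B = 1.
Substitute u = sqrt(A/B)*m: g = B*(du^2 + ds^2)/s^2, i.e. B times the
Poincare upper half-plane metric, which has constant Gaussian curvature -1.
Scaling a 2D metric by a constant c divides the Gaussian curvature by c,
so K = -1/B = -1/(1) = -1.0000 everywhere (the point (m, s) = (1, 8) is irrelevant:
the curvature is constant).
Scalar curvature in dimension 2: R = 2K = -2/(1) = -2.0000.

-2.0000


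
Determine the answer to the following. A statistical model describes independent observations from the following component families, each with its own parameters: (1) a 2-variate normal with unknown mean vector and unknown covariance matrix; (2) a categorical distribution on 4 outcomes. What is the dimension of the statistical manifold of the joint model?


The dimension of a statistical manifold equals the number of free
(independent) real parameters of the model. For a product of independent
blocks the parameter counts add.
- 2-variate normal: 2 (mean) + 2*3/2 = 3 (symmetric covariance) = 5.
- categorical on 4 outcomes (probabilities sum to 1): 4-1 = 3.
Total = 5 + 3 = 8.
Dimension = 8

8


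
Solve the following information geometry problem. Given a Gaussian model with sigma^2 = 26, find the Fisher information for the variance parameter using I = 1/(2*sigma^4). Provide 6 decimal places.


Fisher information for variance: I(sigma^2) = 1/(2*sigma^4).
sigma^2 = 26, so sigma^4 = 676.
I = 1/(2*676) = 1/1352 = 0.000740

0.000740


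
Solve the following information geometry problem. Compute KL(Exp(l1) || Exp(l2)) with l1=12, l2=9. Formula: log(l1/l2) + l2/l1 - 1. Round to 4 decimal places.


KL divergence for exponential family:
KL = log(l1/l2) + l2/l1 - 1.
log(12/9) = 0.287682.
9/12 = 0.75.
KL = 0.287682 + 0.75 - 1 = 0.0377

0.0377


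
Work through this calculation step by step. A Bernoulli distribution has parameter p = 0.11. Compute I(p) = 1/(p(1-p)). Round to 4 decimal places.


For Bernoulli(p), Fisher information is I(p) = 1/(p*(1-p)).
p = 0.11, 1-p = 0.89.
p*(1-p) = 0.0979.
I(p) = 1/0.0979 = 10.2145

10.2145


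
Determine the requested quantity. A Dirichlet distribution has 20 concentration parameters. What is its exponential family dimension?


Exponential family dimension calculation:
Dirichlet with 20 components has 20 natural parameters.

20


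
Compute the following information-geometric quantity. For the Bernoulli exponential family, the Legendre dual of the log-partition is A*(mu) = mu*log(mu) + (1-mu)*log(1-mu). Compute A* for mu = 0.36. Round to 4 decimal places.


Legendre transform for Bernoulli:
A*(mu) = mu*log(mu) + (1-mu)*log(1-mu).
mu = 0.36, 1-mu = 0.64.
mu*log(mu) = 0.36*log(0.36) = -0.367794.
(1-mu)*log(1-mu) = 0.64*log(0.64) = -0.285624.
A* = -0.367794 + -0.285624 = -0.6534

-0.6534


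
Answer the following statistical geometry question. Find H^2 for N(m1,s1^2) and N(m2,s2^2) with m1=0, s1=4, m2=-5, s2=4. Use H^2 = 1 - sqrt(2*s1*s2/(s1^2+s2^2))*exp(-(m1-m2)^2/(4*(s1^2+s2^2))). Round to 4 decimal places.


Squared Hellinger distance for Gaussians:
H^2 = 1 - sqrt(2*s1*s2/(s1^2+s2^2)) * exp(-(m1-m2)^2/(4*(s1^2+s2^2))).
s1^2 = 16, s2^2 = 16, s1^2+s2^2 = 32.
sqrt(2*4*4/(32)) = 1.0.
(m1-m2)^2 = (5)^2 = 25.
exp(-25/(4*32)) = exp(-0.195312) = 0.822578.
H^2 = 1 - 1.0*0.822578 = 0.1774

0.1774


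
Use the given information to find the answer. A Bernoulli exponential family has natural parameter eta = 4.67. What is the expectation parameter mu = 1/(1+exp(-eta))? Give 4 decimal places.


Dual coordinate (expectation parameter) for Bernoulli:
mu = 1/(1+exp(-eta)).
eta = 4.67.
exp(-eta) = exp(-4.67) = 0.009372.
mu = 1/(1+0.009372) = 0.9907

0.9907


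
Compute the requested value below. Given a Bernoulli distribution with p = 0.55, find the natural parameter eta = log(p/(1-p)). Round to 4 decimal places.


Natural parameter for Bernoulli: eta = log(p/(1-p)).
p = 0.55, 1-p = 0.45.
p/(1-p) = 1.222222.
eta = log(1.222222) = 0.2007

0.2007


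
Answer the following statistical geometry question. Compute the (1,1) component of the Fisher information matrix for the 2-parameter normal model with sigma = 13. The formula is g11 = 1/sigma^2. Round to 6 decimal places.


For the 2-parameter normal family, the Fisher metric has:
  g11 = 1/sigma^2, g22 = 2/sigma^2.
sigma = 13, sigma^2 = 169.
g11 = 0.005917

0.005917


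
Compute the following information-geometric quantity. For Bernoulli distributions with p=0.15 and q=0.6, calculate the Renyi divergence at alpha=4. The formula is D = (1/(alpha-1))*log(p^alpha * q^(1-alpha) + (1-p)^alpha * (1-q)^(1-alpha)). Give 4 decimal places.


Renyi divergence of order alpha between Bernoulli distributions:
D = (1/(alpha-1))*log(p^alpha * q^(1-alpha) + (1-p)^alpha * (1-q)^(1-alpha)).
alpha = 4, p = 0.15, q = 0.6.
p^alpha * q^(1-alpha) = 0.15^4 * 0.6^-3 = 0.002344.
(1-p)^alpha * (1-q)^(1-alpha) = 0.85^4 * 0.4^-3 = 8.156348.
sum = 0.002344 + 8.156348 = 8.158691.
D = (1/3)*log(8.158691) = 0.6997

0.6997


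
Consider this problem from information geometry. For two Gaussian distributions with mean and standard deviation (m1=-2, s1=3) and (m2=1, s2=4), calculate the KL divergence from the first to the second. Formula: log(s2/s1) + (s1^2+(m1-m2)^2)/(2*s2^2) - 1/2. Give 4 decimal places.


KL divergence between normal distributions:
KL = log(s2/s1) + (s1^2 + (m1-m2)^2)/(2*s2^2) - 1/2.
log(4/3) = 0.287682.
(3^2 + (-2-1)^2)/(2*4^2) = (9 + 9)/32 = 0.5625.
KL = 0.287682 + 0.5625 - 0.5 = 0.3502

0.3502


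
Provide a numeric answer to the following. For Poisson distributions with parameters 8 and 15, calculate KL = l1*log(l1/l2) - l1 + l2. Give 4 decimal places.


KL divergence for Poisson:
KL = l1*log(l1/l2) - l1 + l2.
l1 = 8, l2 = 15.
log(8/15) = -0.628609.
l1*log(l1/l2) = 8 * -0.628609 = -5.028869.
KL = -5.028869 - 8 + 15 = 1.9711

1.9711


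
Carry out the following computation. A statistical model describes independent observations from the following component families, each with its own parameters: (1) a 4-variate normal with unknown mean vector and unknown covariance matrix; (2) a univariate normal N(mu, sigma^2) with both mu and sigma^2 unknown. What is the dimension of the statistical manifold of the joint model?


The dimension of a statistical manifold equals the number of free
(independent) real parameters of the model. For a product of independent
blocks the parameter counts add.
- 4-variate normal: 4 (mean) + 4*5/2 = 10 (symmetric covariance) = 14.
- normal (mu, sigma^2): 2.
Total = 14 + 2 = 16.
Dimension = 16

16


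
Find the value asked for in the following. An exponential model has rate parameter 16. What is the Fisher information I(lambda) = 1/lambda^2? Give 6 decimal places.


Fisher information for exponential: I(lambda) = 1/lambda^2.
lambda = 16, lambda^2 = 256.
I = 1/256 = 0.003906

0.003906


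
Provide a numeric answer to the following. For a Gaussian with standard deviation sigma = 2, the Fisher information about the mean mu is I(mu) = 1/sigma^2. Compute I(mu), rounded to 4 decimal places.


The Fisher information for the mean of a normal distribution is I(mu) = 1/sigma^2.
sigma = 2, so sigma^2 = 4.
I(mu) = 1/4 = 0.2500

0.2500


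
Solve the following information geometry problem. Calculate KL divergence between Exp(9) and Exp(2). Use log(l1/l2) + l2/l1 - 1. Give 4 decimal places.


KL divergence for exponential family:
KL = log(l1/l2) + l2/l1 - 1.
log(9/2) = 1.504077.
2/9 = 0.222222.
KL = 1.504077 + 0.222222 - 1 = 0.7263

0.7263


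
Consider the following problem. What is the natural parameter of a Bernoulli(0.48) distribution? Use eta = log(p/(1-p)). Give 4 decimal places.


Natural parameter for Bernoulli: eta = log(p/(1-p)).
p = 0.48, 1-p = 0.52.
p/(1-p) = 0.923077.
eta = log(0.923077) = -0.0800

-0.0800


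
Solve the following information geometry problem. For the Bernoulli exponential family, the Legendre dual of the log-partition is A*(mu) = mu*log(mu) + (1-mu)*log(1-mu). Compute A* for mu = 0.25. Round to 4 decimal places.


Legendre transform for Bernoulli:
A*(mu) = mu*log(mu) + (1-mu)*log(1-mu).
mu = 0.25, 1-mu = 0.75.
mu*log(mu) = 0.25*log(0.25) = -0.346574.
(1-mu)*log(1-mu) = 0.75*log(0.75) = -0.215762.
A* = -0.346574 + -0.215762 = -0.5623

-0.5623


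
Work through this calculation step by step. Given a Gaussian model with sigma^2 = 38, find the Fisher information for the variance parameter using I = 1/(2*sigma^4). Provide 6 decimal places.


Fisher information for variance: I(sigma^2) = 1/(2*sigma^4).
sigma^2 = 38, so sigma^4 = 1444.
I = 1/(2*1444) = 1/2888 = 0.000346

0.000346
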